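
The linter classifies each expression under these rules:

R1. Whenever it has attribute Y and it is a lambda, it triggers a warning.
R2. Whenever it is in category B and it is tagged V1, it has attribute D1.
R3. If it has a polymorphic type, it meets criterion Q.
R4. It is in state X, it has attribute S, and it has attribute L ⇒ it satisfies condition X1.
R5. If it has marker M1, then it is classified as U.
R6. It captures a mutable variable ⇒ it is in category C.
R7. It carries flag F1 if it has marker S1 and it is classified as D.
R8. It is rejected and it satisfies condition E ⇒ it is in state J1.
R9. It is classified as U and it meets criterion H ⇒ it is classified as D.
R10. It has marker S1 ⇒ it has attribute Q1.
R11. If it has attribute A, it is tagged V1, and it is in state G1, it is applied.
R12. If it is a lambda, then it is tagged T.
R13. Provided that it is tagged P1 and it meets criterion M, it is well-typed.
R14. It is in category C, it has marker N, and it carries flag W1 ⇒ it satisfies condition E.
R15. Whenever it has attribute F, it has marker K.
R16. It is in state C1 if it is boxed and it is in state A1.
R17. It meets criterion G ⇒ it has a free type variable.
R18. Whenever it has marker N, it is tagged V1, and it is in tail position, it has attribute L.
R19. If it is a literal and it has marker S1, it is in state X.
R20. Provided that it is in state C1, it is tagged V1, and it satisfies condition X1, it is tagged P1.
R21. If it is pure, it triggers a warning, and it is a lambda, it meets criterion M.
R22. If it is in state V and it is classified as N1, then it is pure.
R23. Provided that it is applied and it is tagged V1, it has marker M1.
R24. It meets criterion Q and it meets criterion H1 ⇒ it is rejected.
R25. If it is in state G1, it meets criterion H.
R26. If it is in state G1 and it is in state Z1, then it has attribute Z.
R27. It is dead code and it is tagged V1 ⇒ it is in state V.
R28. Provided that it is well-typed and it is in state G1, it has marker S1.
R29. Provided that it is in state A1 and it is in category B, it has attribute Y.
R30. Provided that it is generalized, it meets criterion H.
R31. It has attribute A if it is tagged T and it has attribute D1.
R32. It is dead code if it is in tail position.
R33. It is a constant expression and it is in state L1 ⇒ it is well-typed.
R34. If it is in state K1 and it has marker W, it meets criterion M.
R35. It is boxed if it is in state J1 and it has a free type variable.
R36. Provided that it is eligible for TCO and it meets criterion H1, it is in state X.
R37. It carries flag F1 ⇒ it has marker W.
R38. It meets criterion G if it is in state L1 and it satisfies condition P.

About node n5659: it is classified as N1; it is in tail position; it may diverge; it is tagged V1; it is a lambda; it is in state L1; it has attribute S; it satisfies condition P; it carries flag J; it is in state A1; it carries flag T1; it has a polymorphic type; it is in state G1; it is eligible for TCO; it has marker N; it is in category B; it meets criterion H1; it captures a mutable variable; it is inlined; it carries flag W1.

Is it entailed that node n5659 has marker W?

Yes

By R2 (it is in category B, it is tagged V1): it has attribute D1.
By R3 (it has a polymorphic type): it meets criterion Q.
By R6 (it captures a mutable variable): it is in category C.
By R12 (it is a lambda): it is tagged T.
By R14 (it is in category C, it has marker N, it carries flag W1): it satisfies condition E.
By R18 (it has marker N, it is tagged V1, it is in tail position): it has attribute L.
By R24 (it meets criterion Q, it meets criterion H1): it is rejected.
By R25 (it is in state G1): it meets criterion H.
By R29 (it is in state A1, it is in category B): it has attribute Y.
By R31 (it is tagged T, it has attribute D1): it has attribute A.
By R32 (it is in tail position): it is dead code.
By R36 (it is eligible for TCO, it meets criterion H1): it is in state X.
By R38 (it is in state L1, it satisfies condition P): it meets criterion G.
By R1 (it has attribute Y, it is a lambda): it triggers a warning.
By R4 (it is in state X, it has attribute S, it has attribute L): it satisfies condition X1.
By R8 (it is rejected, it satisfies condition E): it is in state J1.
By R11 (it has attribute A, it is tagged V1, it is in state G1): it is applied.
By R17 (it meets criterion G): it has a free type variable.
By R23 (it is applied, it is tagged V1): it has marker M1.
By R27 (it is dead code, it is tagged V1): it is in state V.
By R35 (it is in state J1, it has a free type variable): it is boxed.
By R5 (it has marker M1): it is classified as U.
By R9 (it is classified as U, it meets criterion H): it is classified as D.
By R16 (it is boxed, it is in state A1): it is in state C1.
By R20 (it is in state C1, it is tagged V1, it satisfies condition X1): it is tagged P1.
By R22 (it is in state V, it is classified as N1): it is pure.
By R21 (it is pure, it triggers a warning, it is a lambda): it meets criterion M.
By R13 (it is tagged P1, it meets criterion M): it is well-typed.
By R28 (it is well-typed, it is in state G1): it has marker S1.
By R7 (it has marker S1, it is classified as D): it carries flag F1.
By R37 (it carries flag F1): it has marker W.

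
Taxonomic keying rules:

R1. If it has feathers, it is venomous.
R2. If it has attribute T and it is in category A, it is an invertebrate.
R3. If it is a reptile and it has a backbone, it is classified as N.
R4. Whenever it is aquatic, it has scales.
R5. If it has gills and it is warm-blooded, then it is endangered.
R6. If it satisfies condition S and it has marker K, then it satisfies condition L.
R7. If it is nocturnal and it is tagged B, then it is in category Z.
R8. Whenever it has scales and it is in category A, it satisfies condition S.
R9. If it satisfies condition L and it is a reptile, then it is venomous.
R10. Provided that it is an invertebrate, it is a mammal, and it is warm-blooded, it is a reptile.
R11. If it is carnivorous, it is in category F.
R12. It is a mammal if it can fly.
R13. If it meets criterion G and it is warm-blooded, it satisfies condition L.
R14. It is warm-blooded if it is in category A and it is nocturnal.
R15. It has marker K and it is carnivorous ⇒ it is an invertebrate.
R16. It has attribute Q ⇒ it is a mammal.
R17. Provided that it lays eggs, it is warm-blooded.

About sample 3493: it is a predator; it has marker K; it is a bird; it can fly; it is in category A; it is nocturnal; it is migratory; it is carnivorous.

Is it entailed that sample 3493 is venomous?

No

Forward chaining from the given facts derives: is in category F, is a mammal, is warm-blooded, is an invertebrate, is a reptile.
Rules concluding "it is venomous": R1 needs "it has feathers"; R9 needs "it satisfies condition L" — none of these are established.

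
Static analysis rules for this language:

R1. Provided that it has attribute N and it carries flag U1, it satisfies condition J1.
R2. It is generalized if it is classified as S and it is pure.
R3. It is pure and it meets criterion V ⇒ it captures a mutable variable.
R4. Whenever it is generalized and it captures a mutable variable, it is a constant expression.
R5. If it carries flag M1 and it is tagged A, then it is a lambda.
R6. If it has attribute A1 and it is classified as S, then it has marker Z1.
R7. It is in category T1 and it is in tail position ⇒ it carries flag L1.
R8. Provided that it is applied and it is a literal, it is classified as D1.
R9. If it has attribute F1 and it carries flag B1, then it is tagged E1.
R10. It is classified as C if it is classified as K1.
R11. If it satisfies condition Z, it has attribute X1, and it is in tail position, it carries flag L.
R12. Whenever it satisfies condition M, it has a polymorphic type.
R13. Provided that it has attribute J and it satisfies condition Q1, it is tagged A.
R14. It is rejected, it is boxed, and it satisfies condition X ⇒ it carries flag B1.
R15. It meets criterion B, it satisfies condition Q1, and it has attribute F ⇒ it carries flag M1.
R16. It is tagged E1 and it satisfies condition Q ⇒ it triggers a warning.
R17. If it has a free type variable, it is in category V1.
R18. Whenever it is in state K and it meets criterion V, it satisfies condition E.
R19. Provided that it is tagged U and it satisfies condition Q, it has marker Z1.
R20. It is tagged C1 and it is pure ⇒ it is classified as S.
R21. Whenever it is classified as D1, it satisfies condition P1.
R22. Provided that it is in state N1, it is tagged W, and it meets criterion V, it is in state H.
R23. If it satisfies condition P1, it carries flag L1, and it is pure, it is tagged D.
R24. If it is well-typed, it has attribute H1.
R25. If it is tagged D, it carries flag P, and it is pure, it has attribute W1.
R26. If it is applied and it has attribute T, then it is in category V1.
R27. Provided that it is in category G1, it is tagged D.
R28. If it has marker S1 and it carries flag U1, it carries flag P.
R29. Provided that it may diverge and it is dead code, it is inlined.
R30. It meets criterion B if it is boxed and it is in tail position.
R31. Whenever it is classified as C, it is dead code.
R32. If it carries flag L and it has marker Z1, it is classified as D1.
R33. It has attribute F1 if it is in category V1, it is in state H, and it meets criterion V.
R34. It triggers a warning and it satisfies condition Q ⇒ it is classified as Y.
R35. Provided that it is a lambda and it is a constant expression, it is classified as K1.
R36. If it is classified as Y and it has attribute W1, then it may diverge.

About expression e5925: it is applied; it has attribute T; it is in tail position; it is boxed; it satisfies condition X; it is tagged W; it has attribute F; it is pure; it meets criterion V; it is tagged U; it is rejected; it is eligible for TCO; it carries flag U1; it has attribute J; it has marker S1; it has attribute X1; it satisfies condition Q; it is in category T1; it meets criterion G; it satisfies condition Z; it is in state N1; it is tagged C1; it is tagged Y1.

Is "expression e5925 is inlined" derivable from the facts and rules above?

Forward chaining from the given facts derives: captures a mutable variable, carries flag L1, carries flag L, carries flag B1, has marker Z1, is classified as S, is in state H, is in category V1, carries flag P, meets criterion B, is classified as D1, has attribute F1, is generalized, is a constant expression, is tagged E1, triggers a warning, satisfies condition P1, is tagged D, has attribute W1, is classified as Y, may diverge.
The only rule concluding "it is inlined" is R29, which needs "it is dead code"; that is never established.

No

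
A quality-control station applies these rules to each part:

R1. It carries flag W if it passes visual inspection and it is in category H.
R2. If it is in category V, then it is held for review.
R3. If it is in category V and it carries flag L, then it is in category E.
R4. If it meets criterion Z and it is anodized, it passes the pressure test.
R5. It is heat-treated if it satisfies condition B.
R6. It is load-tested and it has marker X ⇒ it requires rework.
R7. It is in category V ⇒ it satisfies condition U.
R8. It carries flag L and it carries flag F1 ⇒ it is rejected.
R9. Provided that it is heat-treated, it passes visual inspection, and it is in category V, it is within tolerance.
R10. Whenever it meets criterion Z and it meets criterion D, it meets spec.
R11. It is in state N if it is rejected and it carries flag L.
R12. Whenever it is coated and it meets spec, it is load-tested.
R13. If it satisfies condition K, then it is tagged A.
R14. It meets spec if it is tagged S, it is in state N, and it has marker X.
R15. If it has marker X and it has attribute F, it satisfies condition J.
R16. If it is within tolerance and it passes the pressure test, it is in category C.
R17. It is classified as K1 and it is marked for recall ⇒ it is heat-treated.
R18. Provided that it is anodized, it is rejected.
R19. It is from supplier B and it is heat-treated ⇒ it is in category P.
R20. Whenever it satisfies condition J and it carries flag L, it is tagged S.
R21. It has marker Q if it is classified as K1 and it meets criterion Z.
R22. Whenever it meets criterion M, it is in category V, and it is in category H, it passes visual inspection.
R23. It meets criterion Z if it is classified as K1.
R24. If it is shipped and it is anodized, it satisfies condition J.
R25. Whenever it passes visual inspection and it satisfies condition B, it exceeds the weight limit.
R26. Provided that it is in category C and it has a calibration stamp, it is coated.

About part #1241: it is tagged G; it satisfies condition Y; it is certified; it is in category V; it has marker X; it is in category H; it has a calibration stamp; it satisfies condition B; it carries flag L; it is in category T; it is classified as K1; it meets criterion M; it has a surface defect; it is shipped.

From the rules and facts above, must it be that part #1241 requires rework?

Forward chaining from the given facts derives: is held for review, is in category E, is heat-treated, satisfies condition U, passes visual inspection, meets criterion Z, exceeds the weight limit, carries flag W, is within tolerance, has marker Q.
The only rule concluding "it requires rework" is R6, which needs "it is load-tested"; that is never established.

No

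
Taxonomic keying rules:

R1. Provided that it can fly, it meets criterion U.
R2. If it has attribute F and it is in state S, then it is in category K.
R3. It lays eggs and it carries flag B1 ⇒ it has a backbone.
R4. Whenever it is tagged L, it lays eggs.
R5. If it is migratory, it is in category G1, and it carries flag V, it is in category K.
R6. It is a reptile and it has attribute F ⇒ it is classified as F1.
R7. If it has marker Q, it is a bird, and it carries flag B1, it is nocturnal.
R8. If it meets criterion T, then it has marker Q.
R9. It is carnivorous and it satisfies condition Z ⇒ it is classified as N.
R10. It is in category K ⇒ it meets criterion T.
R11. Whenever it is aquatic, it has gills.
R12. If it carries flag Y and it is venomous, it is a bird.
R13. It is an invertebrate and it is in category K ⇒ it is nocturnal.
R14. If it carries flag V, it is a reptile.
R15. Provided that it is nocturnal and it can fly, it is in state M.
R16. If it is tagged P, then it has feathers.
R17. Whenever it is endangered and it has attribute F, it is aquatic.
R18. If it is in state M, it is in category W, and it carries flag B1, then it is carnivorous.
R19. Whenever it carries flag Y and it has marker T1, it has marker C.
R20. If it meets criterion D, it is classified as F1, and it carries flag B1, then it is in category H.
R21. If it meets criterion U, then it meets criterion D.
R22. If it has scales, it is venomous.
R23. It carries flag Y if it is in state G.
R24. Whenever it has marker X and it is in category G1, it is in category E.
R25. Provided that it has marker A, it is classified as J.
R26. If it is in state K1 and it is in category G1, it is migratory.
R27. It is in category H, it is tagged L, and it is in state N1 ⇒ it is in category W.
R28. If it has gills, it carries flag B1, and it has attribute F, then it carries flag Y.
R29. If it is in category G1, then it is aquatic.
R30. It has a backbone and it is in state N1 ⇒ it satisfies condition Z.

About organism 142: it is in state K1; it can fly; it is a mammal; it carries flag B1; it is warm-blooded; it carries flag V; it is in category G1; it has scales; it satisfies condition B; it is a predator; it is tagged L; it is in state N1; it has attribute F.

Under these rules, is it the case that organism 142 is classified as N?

By R1 (it can fly): it meets criterion U.
By R4 (it is tagged L): it lays eggs.
By R14 (it carries flag V): it is a reptile.
By R21 (it meets criterion U): it meets criterion D.
By R22 (it has scales): it is venomous.
By R26 (it is in state K1, it is in category G1): it is migratory.
By R29 (it is in category G1): it is aquatic.
By R3 (it lays eggs, it carries flag B1): it has a backbone.
By R5 (it is migratory, it is in category G1, it carries flag V): it is in category K.
By R6 (it is a reptile, it has attribute F): it is classified as F1.
By R10 (it is in category K): it meets criterion T.
By R11 (it is aquatic): it has gills.
By R20 (it meets criterion D, it is classified as F1, it carries flag B1): it is in category H.
By R27 (it is in category H, it is tagged L, it is in state N1): it is in category W.
By R28 (it has gills, it carries flag B1, it has attribute F): it carries flag Y.
By R30 (it has a backbone, it is in state N1): it satisfies condition Z.
By R8 (it meets criterion T): it has marker Q.
By R12 (it carries flag Y, it is venomous): it is a bird.
By R7 (it has marker Q, it is a bird, it carries flag B1): it is nocturnal.
By R15 (it is nocturnal, it can fly): it is in state M.
By R18 (it is in state M, it is in category W, it carries flag B1): it is carnivorous.
By R9 (it is carnivorous, it satisfies condition Z): it is classified as N.

Yes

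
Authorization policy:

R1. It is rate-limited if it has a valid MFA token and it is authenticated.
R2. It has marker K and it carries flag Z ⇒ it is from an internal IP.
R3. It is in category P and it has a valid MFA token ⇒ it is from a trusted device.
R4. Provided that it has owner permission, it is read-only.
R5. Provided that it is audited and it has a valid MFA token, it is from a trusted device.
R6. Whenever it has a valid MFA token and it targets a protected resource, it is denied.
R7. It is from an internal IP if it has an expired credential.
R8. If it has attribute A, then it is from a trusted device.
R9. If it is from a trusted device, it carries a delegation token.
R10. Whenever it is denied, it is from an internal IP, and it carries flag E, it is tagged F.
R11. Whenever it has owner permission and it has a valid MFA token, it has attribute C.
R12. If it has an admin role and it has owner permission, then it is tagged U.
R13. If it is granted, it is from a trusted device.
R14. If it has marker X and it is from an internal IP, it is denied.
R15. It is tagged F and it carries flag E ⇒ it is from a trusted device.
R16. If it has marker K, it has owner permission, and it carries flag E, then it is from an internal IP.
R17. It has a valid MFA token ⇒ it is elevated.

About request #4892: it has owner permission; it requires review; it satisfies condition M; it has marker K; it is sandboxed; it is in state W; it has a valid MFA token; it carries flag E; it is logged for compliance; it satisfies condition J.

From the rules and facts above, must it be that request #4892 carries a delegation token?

No

Forward chaining from the given facts derives: is read-only, has attribute C, is from an internal IP, is elevated.
The only rule concluding "it carries a delegation token" is R9, which needs "it is from a trusted device"; that is never established.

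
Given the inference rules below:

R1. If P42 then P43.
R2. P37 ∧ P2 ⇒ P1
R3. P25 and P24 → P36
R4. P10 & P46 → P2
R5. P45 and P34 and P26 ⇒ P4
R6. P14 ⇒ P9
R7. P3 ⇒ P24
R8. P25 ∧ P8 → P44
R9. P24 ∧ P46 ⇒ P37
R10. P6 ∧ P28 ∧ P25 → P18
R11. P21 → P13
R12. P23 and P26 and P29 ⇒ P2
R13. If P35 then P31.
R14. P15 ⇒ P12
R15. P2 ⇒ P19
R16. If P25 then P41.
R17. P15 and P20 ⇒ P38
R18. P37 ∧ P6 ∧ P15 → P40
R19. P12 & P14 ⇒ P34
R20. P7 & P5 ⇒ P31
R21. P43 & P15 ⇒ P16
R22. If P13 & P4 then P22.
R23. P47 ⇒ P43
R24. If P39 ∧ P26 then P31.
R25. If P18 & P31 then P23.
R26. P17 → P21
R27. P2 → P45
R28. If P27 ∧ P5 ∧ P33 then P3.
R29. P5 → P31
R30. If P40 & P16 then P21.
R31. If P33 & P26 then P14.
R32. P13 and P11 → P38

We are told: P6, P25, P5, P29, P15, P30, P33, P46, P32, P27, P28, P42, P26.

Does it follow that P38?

No

Forward chaining from the given facts derives: P43, P18, P12, P41, P16, P3, P31, P14, P9, P24, P37, P40, P34, P23, P21, P36, P13, P2, P19, P45, P1, P4, P22.
Rules concluding P38: R17 needs P20; R32 needs P11 — none of these are established.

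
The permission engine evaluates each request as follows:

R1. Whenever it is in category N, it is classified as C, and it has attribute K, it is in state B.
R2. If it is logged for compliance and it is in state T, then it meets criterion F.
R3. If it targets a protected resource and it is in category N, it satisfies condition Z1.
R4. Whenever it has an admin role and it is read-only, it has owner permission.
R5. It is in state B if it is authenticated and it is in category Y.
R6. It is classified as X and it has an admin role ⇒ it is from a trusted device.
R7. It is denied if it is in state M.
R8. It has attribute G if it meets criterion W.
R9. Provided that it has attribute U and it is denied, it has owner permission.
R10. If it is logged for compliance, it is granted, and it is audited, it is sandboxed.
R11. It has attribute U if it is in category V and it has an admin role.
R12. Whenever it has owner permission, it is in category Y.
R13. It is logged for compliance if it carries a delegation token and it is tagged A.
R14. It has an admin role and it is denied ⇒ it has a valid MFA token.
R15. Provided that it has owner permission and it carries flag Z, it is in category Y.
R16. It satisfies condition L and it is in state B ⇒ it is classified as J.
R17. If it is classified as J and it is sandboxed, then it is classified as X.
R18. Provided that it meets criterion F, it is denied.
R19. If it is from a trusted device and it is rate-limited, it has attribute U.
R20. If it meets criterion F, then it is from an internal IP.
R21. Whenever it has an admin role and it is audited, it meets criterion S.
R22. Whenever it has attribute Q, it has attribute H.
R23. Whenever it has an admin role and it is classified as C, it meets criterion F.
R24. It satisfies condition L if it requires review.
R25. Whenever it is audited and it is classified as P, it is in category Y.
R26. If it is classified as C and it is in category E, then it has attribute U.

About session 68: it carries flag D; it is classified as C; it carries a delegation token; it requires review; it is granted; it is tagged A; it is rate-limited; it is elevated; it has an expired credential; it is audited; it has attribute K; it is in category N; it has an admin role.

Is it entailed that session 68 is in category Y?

Yes

By R1 (it is in category N, it is classified as C, it has attribute K): it is in state B.
By R13 (it carries a delegation token, it is tagged A): it is logged for compliance.
By R23 (it has an admin role, it is classified as C): it meets criterion F.
By R24 (it requires review): it satisfies condition L.
By R10 (it is logged for compliance, it is granted, it is audited): it is sandboxed.
By R16 (it satisfies condition L, it is in state B): it is classified as J.
By R17 (it is classified as J, it is sandboxed): it is classified as X.
By R18 (it meets criterion F): it is denied.
By R6 (it is classified as X, it has an admin role): it is from a trusted device.
By R19 (it is from a trusted device, it is rate-limited): it has attribute U.
By R9 (it has attribute U, it is denied): it has owner permission.
By R12 (it has owner permission): it is in category Y.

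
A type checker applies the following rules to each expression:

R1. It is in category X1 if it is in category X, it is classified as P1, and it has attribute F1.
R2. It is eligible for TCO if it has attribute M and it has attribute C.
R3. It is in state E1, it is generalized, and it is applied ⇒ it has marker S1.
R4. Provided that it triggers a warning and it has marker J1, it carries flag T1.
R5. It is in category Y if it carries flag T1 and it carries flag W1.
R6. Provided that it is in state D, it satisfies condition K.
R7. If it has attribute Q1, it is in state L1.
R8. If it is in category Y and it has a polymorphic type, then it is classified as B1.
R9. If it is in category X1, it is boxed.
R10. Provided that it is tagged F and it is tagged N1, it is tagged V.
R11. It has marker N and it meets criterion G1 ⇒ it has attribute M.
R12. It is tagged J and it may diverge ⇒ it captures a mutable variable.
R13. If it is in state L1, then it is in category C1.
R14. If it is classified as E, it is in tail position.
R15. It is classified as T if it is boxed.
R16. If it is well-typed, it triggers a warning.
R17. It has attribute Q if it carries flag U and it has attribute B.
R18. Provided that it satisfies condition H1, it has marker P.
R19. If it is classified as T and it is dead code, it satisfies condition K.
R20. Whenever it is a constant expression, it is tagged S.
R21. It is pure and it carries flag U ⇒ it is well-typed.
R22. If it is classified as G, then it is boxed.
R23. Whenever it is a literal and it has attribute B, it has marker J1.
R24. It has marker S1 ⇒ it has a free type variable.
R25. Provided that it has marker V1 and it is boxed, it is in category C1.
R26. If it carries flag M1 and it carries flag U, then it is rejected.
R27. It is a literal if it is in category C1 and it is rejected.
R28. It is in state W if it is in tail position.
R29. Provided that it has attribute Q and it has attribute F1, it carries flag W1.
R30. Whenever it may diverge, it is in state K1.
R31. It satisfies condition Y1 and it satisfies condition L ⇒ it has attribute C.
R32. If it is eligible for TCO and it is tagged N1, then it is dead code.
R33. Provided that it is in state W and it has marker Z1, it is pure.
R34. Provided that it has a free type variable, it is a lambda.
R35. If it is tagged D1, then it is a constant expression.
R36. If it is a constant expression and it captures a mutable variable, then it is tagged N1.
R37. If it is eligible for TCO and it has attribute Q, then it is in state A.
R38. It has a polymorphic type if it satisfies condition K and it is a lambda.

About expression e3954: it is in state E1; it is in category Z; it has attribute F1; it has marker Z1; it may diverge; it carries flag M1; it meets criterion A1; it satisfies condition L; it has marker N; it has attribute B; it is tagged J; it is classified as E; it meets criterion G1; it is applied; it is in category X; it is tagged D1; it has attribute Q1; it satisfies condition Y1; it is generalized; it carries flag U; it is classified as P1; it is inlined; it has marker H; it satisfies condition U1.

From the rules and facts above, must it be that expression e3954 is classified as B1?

Yes

By R1 (it is in category X, it is classified as P1, it has attribute F1): it is in category X1.
By R3 (it is in state E1, it is generalized, it is applied): it has marker S1.
By R7 (it has attribute Q1): it is in state L1.
By R9 (it is in category X1): it is boxed.
By R11 (it has marker N, it meets criterion G1): it has attribute M.
By R12 (it is tagged J, it may diverge): it captures a mutable variable.
By R13 (it is in state L1): it is in category C1.
By R14 (it is classified as E): it is in tail position.
By R15 (it is boxed): it is classified as T.
By R17 (it carries flag U, it has attribute B): it has attribute Q.
By R24 (it has marker S1): it has a free type variable.
By R26 (it carries flag M1, it carries flag U): it is rejected.
By R27 (it is in category C1, it is rejected): it is a literal.
By R28 (it is in tail position): it is in state W.
By R29 (it has attribute Q, it has attribute F1): it carries flag W1.
By R31 (it satisfies condition Y1, it satisfies condition L): it has attribute C.
By R33 (it is in state W, it has marker Z1): it is pure.
By R34 (it has a free type variable): it is a lambda.
By R35 (it is tagged D1): it is a constant expression.
By R36 (it is a constant expression, it captures a mutable variable): it is tagged N1.
By R2 (it has attribute M, it has attribute C): it is eligible for TCO.
By R21 (it is pure, it carries flag U): it is well-typed.
By R23 (it is a literal, it has attribute B): it has marker J1.
By R32 (it is eligible for TCO, it is tagged N1): it is dead code.
By R16 (it is well-typed): it triggers a warning.
By R19 (it is classified as T, it is dead code): it satisfies condition K.
By R38 (it satisfies condition K, it is a lambda): it has a polymorphic type.
By R4 (it triggers a warning, it has marker J1): it carries flag T1.
By R5 (it carries flag T1, it carries flag W1): it is in category Y.
By R8 (it is in category Y, it has a polymorphic type): it is classified as B1.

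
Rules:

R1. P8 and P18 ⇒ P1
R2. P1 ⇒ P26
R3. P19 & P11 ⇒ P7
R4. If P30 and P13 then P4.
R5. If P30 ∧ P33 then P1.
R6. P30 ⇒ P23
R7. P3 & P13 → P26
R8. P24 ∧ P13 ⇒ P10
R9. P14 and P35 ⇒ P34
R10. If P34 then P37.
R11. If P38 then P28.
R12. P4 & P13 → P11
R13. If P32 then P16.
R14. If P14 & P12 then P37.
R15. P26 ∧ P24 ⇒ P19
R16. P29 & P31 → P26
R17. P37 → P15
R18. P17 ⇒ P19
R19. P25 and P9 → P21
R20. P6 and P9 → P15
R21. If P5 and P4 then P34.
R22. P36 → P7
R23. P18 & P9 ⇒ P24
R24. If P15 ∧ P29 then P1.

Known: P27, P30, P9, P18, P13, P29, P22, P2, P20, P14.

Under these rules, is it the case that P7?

Forward chaining from the given facts derives: P4, P23, P11, P24, P10.
Rules concluding P7: R3 needs P19; R22 needs P36 — none of these are established.

No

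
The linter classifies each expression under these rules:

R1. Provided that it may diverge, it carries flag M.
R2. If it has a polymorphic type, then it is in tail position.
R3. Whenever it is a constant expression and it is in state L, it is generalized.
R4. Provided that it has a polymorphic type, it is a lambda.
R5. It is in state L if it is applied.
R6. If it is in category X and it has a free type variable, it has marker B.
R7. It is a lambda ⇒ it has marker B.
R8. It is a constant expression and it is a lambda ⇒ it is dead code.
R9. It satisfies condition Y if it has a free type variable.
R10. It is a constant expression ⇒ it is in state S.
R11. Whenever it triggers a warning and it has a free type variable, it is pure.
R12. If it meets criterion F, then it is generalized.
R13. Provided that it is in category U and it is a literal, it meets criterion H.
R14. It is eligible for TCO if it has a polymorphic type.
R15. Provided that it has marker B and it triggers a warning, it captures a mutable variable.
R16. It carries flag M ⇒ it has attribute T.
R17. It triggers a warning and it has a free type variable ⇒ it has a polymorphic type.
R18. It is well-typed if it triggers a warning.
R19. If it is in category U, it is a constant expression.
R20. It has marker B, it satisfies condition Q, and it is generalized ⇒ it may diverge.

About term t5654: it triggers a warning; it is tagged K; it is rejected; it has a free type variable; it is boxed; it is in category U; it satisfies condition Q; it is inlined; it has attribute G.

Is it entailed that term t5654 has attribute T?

No

Forward chaining from the given facts derives: satisfies condition Y, is pure, has a polymorphic type, is well-typed, is a constant expression, is in tail position, is a lambda, has marker B, is dead code, is in state S, is eligible for TCO, captures a mutable variable.
The only rule concluding "it has attribute T" is R16, which needs "it carries flag M"; that is never established.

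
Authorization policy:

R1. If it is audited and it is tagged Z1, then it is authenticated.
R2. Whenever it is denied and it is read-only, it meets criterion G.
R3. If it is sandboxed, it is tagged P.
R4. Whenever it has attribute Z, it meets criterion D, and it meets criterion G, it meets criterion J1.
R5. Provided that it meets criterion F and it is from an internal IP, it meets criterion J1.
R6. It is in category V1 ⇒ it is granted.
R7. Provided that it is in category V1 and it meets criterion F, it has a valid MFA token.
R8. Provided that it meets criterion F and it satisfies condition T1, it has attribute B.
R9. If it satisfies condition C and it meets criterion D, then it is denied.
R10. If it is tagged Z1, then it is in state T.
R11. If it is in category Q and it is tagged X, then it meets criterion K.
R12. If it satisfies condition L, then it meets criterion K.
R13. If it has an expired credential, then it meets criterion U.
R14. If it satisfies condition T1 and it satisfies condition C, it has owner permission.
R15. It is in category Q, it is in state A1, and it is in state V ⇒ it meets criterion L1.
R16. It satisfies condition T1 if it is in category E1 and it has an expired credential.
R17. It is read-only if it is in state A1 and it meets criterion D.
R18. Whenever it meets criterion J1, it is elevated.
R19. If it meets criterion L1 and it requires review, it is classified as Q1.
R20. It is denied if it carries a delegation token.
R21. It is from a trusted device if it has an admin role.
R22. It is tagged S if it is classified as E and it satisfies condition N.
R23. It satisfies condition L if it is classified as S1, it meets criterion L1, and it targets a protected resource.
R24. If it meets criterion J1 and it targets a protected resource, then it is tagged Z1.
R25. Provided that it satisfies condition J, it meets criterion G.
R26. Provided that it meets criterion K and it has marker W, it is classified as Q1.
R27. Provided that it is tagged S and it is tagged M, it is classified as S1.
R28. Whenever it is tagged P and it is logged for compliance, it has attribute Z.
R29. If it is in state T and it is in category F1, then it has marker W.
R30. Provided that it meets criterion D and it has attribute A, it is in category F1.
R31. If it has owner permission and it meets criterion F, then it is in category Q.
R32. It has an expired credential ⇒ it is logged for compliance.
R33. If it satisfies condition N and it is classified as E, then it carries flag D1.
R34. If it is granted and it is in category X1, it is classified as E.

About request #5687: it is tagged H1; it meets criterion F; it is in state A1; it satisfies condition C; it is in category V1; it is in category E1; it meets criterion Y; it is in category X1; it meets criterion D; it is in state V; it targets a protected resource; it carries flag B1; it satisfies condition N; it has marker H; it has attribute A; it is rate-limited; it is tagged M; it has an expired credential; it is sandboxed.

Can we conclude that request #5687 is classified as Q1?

By R3 (it is sandboxed): it is tagged P.
By R6 (it is in category V1): it is granted.
By R9 (it satisfies condition C, it meets criterion D): it is denied.
By R16 (it is in category E1, it has an expired credential): it satisfies condition T1.
By R17 (it is in state A1, it meets criterion D): it is read-only.
By R30 (it meets criterion D, it has attribute A): it is in category F1.
By R32 (it has an expired credential): it is logged for compliance.
By R34 (it is granted, it is in category X1): it is classified as E.
By R2 (it is denied, it is read-only): it meets criterion G.
By R14 (it satisfies condition T1, it satisfies condition C): it has owner permission.
By R22 (it is classified as E, it satisfies condition N): it is tagged S.
By R27 (it is tagged S, it is tagged M): it is classified as S1.
By R28 (it is tagged P, it is logged for compliance): it has attribute Z.
By R31 (it has owner permission, it meets criterion F): it is in category Q.
By R4 (it has attribute Z, it meets criterion D, it meets criterion G): it meets criterion J1.
By R15 (it is in category Q, it is in state A1, it is in state V): it meets criterion L1.
By R23 (it is classified as S1, it meets criterion L1, it targets a protected resource): it satisfies condition L.
By R24 (it meets criterion J1, it targets a protected resource): it is tagged Z1.
By R10 (it is tagged Z1): it is in state T.
By R12 (it satisfies condition L): it meets criterion K.
By R29 (it is in state T, it is in category F1): it has marker W.
By R26 (it meets criterion K, it has marker W): it is classified as Q1.

Yes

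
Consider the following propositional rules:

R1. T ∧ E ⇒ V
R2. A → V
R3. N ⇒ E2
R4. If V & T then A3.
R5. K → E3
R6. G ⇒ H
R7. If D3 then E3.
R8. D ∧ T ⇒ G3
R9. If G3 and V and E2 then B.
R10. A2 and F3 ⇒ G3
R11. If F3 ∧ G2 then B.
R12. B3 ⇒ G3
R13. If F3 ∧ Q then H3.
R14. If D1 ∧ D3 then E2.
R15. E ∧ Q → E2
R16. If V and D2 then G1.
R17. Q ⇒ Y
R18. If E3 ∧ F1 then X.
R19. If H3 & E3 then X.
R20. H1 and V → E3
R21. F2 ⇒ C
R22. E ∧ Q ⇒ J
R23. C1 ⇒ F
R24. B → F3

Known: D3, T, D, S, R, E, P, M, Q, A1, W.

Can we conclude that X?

Yes

V  (by R1: T, E)
E3  (by R7: D3)
G3  (by R8: D, T)
E2  (by R15: E, Q)
B  (by R9: G3, V, E2)
F3  (by R24: B)
H3  (by R13: F3, Q)
X  (by R19: H3, E3)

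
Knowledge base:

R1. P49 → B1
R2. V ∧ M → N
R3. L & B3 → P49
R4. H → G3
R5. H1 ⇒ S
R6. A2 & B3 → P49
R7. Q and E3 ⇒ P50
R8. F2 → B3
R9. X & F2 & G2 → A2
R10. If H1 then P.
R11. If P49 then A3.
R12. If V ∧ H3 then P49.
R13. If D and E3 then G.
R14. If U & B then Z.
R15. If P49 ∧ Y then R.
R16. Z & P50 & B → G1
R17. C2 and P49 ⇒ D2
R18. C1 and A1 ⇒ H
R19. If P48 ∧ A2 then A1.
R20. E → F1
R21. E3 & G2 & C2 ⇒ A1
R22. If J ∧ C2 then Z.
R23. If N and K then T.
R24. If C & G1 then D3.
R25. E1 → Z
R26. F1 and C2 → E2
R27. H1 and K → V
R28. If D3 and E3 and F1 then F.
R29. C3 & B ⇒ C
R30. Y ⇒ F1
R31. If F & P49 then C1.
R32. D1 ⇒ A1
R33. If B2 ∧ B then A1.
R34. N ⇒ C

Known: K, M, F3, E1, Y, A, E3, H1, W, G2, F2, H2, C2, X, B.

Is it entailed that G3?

Forward chaining from the given facts derives: S, B3, A2, P, A1, Z, V, F1, N, P49, A3, R, D2, T, E2, C, B1.
The only rule concluding G3 is R4, which needs H; that is never established.

No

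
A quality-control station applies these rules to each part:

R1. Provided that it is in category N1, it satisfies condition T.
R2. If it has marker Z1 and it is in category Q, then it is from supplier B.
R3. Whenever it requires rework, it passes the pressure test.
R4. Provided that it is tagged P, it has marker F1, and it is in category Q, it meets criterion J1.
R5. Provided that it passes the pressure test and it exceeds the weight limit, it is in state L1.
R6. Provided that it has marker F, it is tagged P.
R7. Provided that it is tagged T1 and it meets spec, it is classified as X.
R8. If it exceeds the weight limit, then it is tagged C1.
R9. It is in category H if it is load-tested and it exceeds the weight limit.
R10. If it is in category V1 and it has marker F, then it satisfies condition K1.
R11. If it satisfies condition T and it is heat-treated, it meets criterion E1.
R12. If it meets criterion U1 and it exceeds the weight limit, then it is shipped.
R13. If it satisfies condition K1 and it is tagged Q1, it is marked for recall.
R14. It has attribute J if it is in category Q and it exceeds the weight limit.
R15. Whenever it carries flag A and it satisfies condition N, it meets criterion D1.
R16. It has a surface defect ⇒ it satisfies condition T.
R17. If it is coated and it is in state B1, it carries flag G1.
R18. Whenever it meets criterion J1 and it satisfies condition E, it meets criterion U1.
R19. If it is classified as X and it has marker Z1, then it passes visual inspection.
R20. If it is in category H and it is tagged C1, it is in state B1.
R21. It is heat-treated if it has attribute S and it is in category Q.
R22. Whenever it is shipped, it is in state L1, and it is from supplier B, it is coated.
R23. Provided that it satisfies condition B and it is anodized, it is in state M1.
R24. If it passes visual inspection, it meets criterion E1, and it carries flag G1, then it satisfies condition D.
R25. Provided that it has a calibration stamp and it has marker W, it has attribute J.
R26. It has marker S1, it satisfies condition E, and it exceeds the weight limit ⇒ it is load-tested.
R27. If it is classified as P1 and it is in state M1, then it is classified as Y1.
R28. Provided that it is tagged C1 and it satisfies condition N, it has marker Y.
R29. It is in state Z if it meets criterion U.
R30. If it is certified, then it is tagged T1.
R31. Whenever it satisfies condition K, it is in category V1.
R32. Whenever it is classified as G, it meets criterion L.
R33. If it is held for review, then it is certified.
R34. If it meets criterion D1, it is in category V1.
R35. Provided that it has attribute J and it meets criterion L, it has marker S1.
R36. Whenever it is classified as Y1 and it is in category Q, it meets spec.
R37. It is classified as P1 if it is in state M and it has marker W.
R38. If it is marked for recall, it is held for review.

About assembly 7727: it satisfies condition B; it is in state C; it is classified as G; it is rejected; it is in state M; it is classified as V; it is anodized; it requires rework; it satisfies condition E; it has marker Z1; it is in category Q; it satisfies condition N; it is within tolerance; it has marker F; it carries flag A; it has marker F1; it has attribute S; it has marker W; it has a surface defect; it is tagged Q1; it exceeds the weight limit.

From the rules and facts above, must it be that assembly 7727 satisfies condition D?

By R2 (it has marker Z1, it is in category Q): it is from supplier B.
By R3 (it requires rework): it passes the pressure test.
By R5 (it passes the pressure test, it exceeds the weight limit): it is in state L1.
By R6 (it has marker F): it is tagged P.
By R8 (it exceeds the weight limit): it is tagged C1.
By R14 (it is in category Q, it exceeds the weight limit): it has attribute J.
By R15 (it carries flag A, it satisfies condition N): it meets criterion D1.
By R16 (it has a surface defect): it satisfies condition T.
By R21 (it has attribute S, it is in category Q): it is heat-treated.
By R23 (it satisfies condition B, it is anodized): it is in state M1.
By R32 (it is classified as G): it meets criterion L.
By R34 (it meets criterion D1): it is in category V1.
By R35 (it has attribute J, it meets criterion L): it has marker S1.
By R37 (it is in state M, it has marker W): it is classified as P1.
By R4 (it is tagged P, it has marker F1, it is in category Q): it meets criterion J1.
By R10 (it is in category V1, it has marker F): it satisfies condition K1.
By R11 (it satisfies condition T, it is heat-treated): it meets criterion E1.
By R13 (it satisfies condition K1, it is tagged Q1): it is marked for recall.
By R18 (it meets criterion J1, it satisfies condition E): it meets criterion U1.
By R26 (it has marker S1, it satisfies condition E, it exceeds the weight limit): it is load-tested.
By R27 (it is classified as P1, it is in state M1): it is classified as Y1.
By R36 (it is classified as Y1, it is in category Q): it meets spec.
By R38 (it is marked for recall): it is held for review.
By R9 (it is load-tested, it exceeds the weight limit): it is in category H.
By R12 (it meets criterion U1, it exceeds the weight limit): it is shipped.
By R20 (it is in category H, it is tagged C1): it is in state B1.
By R22 (it is shipped, it is in state L1, it is from supplier B): it is coated.
By R33 (it is held for review): it is certified.
By R17 (it is coated, it is in state B1): it carries flag G1.
By R30 (it is certified): it is tagged T1.
By R7 (it is tagged T1, it meets spec): it is classified as X.
By R19 (it is classified as X, it has marker Z1): it passes visual inspection.
By R24 (it passes visual inspection, it meets criterion E1, it carries flag G1): it satisfies condition D.

Yes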